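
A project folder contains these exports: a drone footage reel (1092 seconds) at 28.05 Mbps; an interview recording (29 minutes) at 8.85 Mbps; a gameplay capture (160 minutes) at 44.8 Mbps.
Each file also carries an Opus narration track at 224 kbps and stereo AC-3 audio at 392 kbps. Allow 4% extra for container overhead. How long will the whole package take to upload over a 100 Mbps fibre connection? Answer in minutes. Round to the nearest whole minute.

Audio total: 224 + 392 = 616 kbps = 0.616 Mbps.
drone footage reel: 28.666 Mbps × 1092 s × 1.04 = 32555.4 Mb
interview recording: 9.466 Mbps × 1740 s × 1.04 = 17129.7 Mb
gameplay capture: 45.416 Mbps × 9600 s × 1.04 = 453433.3 Mb
Total: 503118.4 Mb = 62889.8 MB.
At 100 Mbps: 503118.4 / 100 = 5031 s ≈ 83.9 minutes.

84 minutes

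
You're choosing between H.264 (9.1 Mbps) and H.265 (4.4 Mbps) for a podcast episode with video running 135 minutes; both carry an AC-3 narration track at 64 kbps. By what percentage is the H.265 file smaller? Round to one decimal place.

51.3%

135 min = 8100 s
Audio: 64 kbps = 0.064 Mbps.
H.264: 9.164 Mbps × 8100 s = 74228.4 Mb = 8.641 GiB.
H.265: 4.464 Mbps × 8100 s = 36158.4 Mb = 4.209 GiB.
Reduction: (1 − 4.209/8.641) × 100 = 51.29%.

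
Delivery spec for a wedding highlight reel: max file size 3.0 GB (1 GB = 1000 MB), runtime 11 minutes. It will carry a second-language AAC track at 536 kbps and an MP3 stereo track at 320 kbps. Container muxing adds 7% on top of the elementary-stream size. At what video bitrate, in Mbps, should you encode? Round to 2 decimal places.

33.13 Mbps

Budget: 3.0 GB = 24000.0 Mb.
Stream payload after overhead: 24000.0 / 1.07 = 22429.9 Mb.
11 min = 660 s
Total bitrate budget: 22429.9 Mb / 660 s = 33.985 Mbps.
Audio total: 536 + 320 = 856 kbps = 0.856 Mbps.
Video: 33.985 − 0.856 = 33.129 Mbps.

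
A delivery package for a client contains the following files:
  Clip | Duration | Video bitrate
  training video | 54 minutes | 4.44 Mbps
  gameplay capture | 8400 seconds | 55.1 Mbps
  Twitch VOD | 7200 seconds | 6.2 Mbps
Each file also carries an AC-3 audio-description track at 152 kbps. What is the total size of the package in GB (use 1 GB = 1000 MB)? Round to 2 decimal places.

Audio: 152 kbps = 0.152 Mbps.
training video: 4.592 Mbps × 3240 s = 14878.1 Mb
gameplay capture: 55.252 Mbps × 8400 s = 464116.8 Mb
Twitch VOD: 6.352 Mbps × 7200 s = 45734.4 Mb
Total: 524729.3 Mb = 65591.2 MB.
= 65.59 GB.

65.59 GB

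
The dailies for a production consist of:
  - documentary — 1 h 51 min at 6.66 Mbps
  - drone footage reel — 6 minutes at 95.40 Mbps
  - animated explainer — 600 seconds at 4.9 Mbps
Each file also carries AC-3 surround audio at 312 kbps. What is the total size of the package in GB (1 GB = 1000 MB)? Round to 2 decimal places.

Audio: 312 kbps = 0.312 Mbps.
documentary: 6.972 Mbps × 6660 s = 46433.5 Mb
drone footage reel: 95.712 Mbps × 360 s = 34456.3 Mb
animated explainer: 5.212 Mbps × 600 s = 3127.2 Mb
Total: 84017.0 Mb = 10502.1 MB.
= 10.50 GB.

10.50 GB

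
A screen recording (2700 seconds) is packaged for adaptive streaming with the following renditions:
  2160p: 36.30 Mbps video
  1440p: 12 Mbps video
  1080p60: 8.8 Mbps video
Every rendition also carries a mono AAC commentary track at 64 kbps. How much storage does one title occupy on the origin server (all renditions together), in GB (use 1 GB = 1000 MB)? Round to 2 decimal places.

Audio: 64 kbps = 0.064 Mbps.
Sum of rendition bitrates: (36.30+0.064) + (12+0.064) + (8.8+0.064) = 57.292 Mbps.
× 2700 s = 154,688 Mb = 19,336 MB = 19.34 GB.

19.34 GB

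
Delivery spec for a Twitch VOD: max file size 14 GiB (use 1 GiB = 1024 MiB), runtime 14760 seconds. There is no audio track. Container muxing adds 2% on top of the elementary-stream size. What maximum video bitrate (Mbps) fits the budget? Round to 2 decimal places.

7.99 Mbps

Budget: 14 GiB = 120259.1 Mb.
Stream payload after overhead: 120259.1 / 1.02 = 117901.1 Mb.
Total bitrate budget: 117901.1 Mb / 14760 s = 7.988 Mbps.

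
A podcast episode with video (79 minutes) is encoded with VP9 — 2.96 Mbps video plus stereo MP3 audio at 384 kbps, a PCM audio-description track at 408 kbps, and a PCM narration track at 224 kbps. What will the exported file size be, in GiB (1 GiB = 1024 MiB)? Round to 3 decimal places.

2.194 GiB

79 min = 4740 s
Audio total: 384 + 408 + 224 = 1016 kbps = 1.016 Mbps.
Total bitrate: 2.96 + 1.016 = 3.976 Mbps.
Stream data: 3.976 Mbps × 4740 s = 18846.2 Mb.
18,846 Mb = 2,355,780,000 bytes ÷ 1,073,741,824 = 2.194 GiB.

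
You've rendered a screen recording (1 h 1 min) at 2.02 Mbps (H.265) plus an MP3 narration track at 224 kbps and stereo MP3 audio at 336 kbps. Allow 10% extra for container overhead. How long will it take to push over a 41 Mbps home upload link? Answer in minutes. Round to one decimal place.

1 h 1 min = 61 min = 3660 s
Audio total: 224 + 336 = 560 kbps = 0.560 Mbps.
Total bitrate: 2.580 Mbps.
File: 2.580 Mbps × 3660 s = 9442.8 Mb.
With 10% container overhead: ×1.10. → 10387.1 Mb.
At 41 Mbps: 10387.1 / 41 = 253.3 s ≈ 4.22 minutes.

4.2 minutes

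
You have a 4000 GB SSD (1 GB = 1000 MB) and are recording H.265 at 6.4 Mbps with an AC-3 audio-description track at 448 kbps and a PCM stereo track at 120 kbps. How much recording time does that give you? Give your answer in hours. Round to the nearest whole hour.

1276 hours

Audio total: 448 + 120 = 568 kbps = 0.568 Mbps.
Total bitrate: 6.4 + 0.568 = 6.968 Mbps.
Capacity: 4000 GB = 32,000,000 Mb.
Recording time: 32,000,000 / 6.968 = 4,592,423 s ≈ 1,276 hours.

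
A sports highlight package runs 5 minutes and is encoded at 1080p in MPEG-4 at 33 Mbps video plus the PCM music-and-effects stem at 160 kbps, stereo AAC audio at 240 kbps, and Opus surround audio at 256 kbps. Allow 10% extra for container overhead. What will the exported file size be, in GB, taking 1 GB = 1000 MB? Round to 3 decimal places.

5 min = 300 s
Audio total: 160 + 240 + 256 = 656 kbps = 0.656 Mbps.
Total bitrate: 33 + 0.656 = 33.656 Mbps.
Stream data: 33.656 Mbps × 300 s = 10096.8 Mb.
With 10% container overhead: ×1.10.
11,106 Mb ÷ 8 = 1,388 MB → 1.388 GB.

1.388 GB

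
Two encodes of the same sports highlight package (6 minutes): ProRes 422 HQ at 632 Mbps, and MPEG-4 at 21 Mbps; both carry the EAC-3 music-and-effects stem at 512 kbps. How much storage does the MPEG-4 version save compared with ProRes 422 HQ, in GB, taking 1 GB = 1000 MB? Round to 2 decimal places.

27.50 GB

6 min = 360 s
Audio: 512 kbps = 0.512 Mbps.
ProRes 422 HQ: 632.512 Mbps × 360 s = 227704.3 Mb = 28.463 GB.
MPEG-4: 21.512 Mbps × 360 s = 7744.3 Mb = 0.968 GB.
Saving: 28.463 − 0.968 = 27.495 GB.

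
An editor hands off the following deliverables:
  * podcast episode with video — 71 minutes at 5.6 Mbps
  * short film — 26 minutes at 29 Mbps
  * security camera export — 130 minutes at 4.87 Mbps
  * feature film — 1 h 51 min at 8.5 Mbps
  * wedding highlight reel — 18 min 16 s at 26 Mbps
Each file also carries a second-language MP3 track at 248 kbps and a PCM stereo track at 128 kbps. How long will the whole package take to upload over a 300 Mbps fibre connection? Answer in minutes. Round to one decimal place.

11.1 minutes

Audio total: 248 + 128 = 376 kbps = 0.376 Mbps.
podcast episode with video: 5.976 Mbps × 4260 s = 25457.8 Mb
short film: 29.376 Mbps × 1560 s = 45826.6 Mb
security camera export: 5.246 Mbps × 7800 s = 40918.8 Mb
feature film: 8.876 Mbps × 6660 s = 59114.2 Mb
wedding highlight reel: 26.376 Mbps × 1096 s = 28908.1 Mb
Total: 200225.4 Mb = 25028.2 MB.
At 300 Mbps: 200225.4 / 300 = 667 s ≈ 11.1 minutes.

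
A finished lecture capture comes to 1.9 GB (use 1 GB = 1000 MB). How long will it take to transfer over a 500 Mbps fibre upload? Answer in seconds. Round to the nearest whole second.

File: 1.9 GB = 15200.0 Mb.
At 500 Mbps: 15200.0 / 500 = 30.4 s ≈ 30.4 seconds.

30 seconds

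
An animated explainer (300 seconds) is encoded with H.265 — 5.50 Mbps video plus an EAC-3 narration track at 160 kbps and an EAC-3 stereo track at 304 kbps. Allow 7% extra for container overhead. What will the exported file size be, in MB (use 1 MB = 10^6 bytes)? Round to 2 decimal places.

239.31 MB

Audio total: 160 + 304 = 464 kbps = 0.464 Mbps.
Total bitrate: 5.50 + 0.464 = 5.964 Mbps.
Stream data: 5.964 Mbps × 300 s = 1789.2 Mb.
With 7% container overhead: ×1.07.
1,914 Mb ÷ 8 = 239.3 MB → 239.3 MB.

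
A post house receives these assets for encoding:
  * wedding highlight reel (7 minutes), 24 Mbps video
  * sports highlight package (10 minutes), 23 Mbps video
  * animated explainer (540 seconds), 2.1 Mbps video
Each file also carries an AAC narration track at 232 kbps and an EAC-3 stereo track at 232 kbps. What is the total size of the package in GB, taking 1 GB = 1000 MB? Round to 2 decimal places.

Audio total: 232 + 232 = 464 kbps = 0.464 Mbps.
wedding highlight reel: 24.464 Mbps × 420 s = 10274.9 Mb
sports highlight package: 23.464 Mbps × 600 s = 14078.4 Mb
animated explainer: 2.564 Mbps × 540 s = 1384.6 Mb
Total: 25737.8 Mb = 3217.2 MB.
= 3.217 GB.

3.22 GB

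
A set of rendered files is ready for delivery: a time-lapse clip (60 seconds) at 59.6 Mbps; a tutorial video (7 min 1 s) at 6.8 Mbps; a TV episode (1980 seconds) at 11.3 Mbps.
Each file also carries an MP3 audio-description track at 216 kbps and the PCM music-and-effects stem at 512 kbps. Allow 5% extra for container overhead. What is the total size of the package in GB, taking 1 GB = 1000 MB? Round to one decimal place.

Audio total: 216 + 512 = 728 kbps = 0.728 Mbps.
time-lapse clip: 60.328 Mbps × 60 s × 1.05 = 3800.7 Mb
tutorial video: 7.528 Mbps × 421 s × 1.05 = 3327.8 Mb
TV episode: 12.028 Mbps × 1980 s × 1.05 = 25006.2 Mb
Total: 32134.6 Mb = 4016.8 MB.
= 4.017 GB.

4.0 GB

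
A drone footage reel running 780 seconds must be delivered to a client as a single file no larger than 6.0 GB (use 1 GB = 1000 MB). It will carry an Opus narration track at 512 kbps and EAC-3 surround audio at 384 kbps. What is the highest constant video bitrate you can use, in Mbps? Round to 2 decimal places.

Budget: 6.0 GB = 48000.0 Mb.
Total bitrate budget: 48000.0 Mb / 780 s = 61.538 Mbps.
Audio total: 512 + 384 = 896 kbps = 0.896 Mbps.
Video: 61.538 − 0.896 = 60.642 Mbps.

60.64 Mbps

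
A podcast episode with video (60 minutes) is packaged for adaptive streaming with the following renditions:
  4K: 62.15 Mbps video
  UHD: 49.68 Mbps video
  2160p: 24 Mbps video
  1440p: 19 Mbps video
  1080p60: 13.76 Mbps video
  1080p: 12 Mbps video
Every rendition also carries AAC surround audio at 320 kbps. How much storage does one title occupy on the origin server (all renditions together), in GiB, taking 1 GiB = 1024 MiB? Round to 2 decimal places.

76.49 GiB

60 min = 3600 s
Audio: 320 kbps = 0.320 Mbps.
Sum of rendition bitrates: (62.15+0.320) + (49.68+0.320) + (24+0.320) + (19+0.320) + (13.76+0.320) + (12+0.320) = 182.510 Mbps.
× 3600 s = 657,036 Mb = 82,130 MB = 76.49 GiB.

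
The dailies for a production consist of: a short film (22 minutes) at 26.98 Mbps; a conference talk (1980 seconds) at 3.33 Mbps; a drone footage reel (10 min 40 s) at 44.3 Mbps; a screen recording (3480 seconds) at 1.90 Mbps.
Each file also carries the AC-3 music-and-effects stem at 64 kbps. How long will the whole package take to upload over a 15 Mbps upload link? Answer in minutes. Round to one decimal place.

Audio: 64 kbps = 0.064 Mbps.
short film: 27.044 Mbps × 1320 s = 35698.1 Mb
conference talk: 3.394 Mbps × 1980 s = 6720.1 Mb
drone footage reel: 44.364 Mbps × 640 s = 28393.0 Mb
screen recording: 1.964 Mbps × 3480 s = 6834.7 Mb
Total: 77645.9 Mb = 9705.7 MB.
At 15 Mbps: 77645.9 / 15 = 5176 s ≈ 86.3 minutes.

86.3 minutes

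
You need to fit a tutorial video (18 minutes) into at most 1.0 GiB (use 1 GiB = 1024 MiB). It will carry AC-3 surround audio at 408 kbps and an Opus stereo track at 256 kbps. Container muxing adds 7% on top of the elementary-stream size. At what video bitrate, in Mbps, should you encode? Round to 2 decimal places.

Budget: 1.0 GiB = 8589.9 Mb.
Stream payload after overhead: 8589.9 / 1.07 = 8028.0 Mb.
18 min = 1080 s
Total bitrate budget: 8028.0 Mb / 1080 s = 7.433 Mbps.
Audio total: 408 + 256 = 664 kbps = 0.664 Mbps.
Video: 7.433 − 0.664 = 6.769 Mbps.

6.77 Mbps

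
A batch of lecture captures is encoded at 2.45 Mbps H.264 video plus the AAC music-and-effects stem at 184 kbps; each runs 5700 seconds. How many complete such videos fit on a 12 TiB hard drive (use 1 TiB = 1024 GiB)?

7030

Audio: 184 kbps = 0.184 Mbps.
Total bitrate: 2.634 Mbps.
Per item: 2.634 Mbps × 5700 s = 15,014 Mb = 1,877 MB.
Capacity: 12 TiB = 105,553,116 Mb; 7030.41 items → 7030 complete.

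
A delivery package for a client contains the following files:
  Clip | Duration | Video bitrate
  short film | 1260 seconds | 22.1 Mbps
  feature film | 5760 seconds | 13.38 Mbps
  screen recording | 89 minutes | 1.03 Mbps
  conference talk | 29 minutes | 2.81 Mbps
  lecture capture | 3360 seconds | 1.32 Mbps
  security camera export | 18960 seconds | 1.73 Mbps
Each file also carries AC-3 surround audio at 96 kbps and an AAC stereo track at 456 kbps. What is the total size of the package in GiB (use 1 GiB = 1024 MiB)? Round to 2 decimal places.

Audio total: 96 + 456 = 552 kbps = 0.552 Mbps.
short film: 22.652 Mbps × 1260 s = 28541.5 Mb
feature film: 13.932 Mbps × 5760 s = 80248.3 Mb
screen recording: 1.582 Mbps × 5340 s = 8447.9 Mb
conference talk: 3.362 Mbps × 1740 s = 5849.9 Mb
lecture capture: 1.872 Mbps × 3360 s = 6289.9 Mb
security camera export: 2.282 Mbps × 18960 s = 43266.7 Mb
Total: 172644.2 Mb = 21580.5 MB.
= 20.10 GiB.

20.10 GiB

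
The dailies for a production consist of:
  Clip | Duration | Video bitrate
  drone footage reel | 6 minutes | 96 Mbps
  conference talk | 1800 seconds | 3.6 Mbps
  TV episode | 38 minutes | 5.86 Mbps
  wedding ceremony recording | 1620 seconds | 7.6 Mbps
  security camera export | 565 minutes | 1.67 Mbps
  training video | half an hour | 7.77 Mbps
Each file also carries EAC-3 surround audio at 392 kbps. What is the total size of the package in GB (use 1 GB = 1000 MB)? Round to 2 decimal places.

19.21 GB

Audio: 392 kbps = 0.392 Mbps.
drone footage reel: 96.392 Mbps × 360 s = 34701.1 Mb
conference talk: 3.992 Mbps × 1800 s = 7185.6 Mb
TV episode: 6.252 Mbps × 2280 s = 14254.6 Mb
wedding ceremony recording: 7.992 Mbps × 1620 s = 12947.0 Mb
security camera export: 2.062 Mbps × 33900 s = 69901.8 Mb
training video: 8.162 Mbps × 1800 s = 14691.6 Mb
Total: 153681.7 Mb = 19210.2 MB.
= 19.21 GB.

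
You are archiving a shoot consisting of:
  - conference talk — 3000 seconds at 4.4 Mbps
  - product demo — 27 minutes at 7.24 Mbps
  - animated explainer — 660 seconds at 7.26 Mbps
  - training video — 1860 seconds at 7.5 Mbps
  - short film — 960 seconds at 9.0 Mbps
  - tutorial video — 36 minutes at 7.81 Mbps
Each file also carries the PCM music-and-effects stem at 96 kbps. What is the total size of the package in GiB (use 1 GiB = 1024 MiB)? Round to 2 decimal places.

Audio: 96 kbps = 0.096 Mbps.
conference talk: 4.496 Mbps × 3000 s = 13488.0 Mb
product demo: 7.336 Mbps × 1620 s = 11884.3 Mb
animated explainer: 7.356 Mbps × 660 s = 4855.0 Mb
training video: 7.596 Mbps × 1860 s = 14128.6 Mb
short film: 9.096 Mbps × 960 s = 8732.2 Mb
tutorial video: 7.906 Mbps × 2160 s = 17077.0 Mb
Total: 70165.0 Mb = 8770.6 MB.
= 8.168 GiB.

8.17 GiB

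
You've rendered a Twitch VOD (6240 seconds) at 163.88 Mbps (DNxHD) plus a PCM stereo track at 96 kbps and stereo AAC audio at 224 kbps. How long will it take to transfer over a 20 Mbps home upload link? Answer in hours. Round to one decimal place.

Audio total: 96 + 224 = 320 kbps = 0.320 Mbps.
Total bitrate: 164.200 Mbps.
File: 164.200 Mbps × 6240 s = 1024608.0 Mb.
At 20 Mbps: 1024608.0 / 20 = 51230.4 s ≈ 14.2 hours.

14.2 hours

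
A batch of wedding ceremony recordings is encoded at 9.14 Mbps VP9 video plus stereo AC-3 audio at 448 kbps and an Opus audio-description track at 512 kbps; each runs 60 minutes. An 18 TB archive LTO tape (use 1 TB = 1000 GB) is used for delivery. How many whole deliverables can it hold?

60 min = 3600 s
Audio total: 448 + 512 = 960 kbps = 0.960 Mbps.
Total bitrate: 10.100 Mbps.
Per item: 10.100 Mbps × 3600 s = 36,360 Mb = 4,545 MB.
Capacity: 18 TB = 144,000,000 Mb; 3960.40 items → 3960 complete.

3960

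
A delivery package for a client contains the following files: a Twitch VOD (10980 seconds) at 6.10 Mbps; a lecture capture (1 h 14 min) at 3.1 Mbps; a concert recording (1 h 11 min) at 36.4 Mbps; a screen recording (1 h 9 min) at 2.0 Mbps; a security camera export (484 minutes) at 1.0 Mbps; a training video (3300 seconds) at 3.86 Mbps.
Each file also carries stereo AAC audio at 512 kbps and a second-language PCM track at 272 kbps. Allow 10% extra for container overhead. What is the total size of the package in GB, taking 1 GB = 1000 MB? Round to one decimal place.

Audio total: 512 + 272 = 784 kbps = 0.784 Mbps.
Twitch VOD: 6.884 Mbps × 10980 s × 1.10 = 83145.0 Mb
lecture capture: 3.884 Mbps × 4440 s × 1.10 = 18969.5 Mb
concert recording: 37.184 Mbps × 4260 s × 1.10 = 174244.2 Mb
screen recording: 2.784 Mbps × 4140 s × 1.10 = 12678.3 Mb
security camera export: 1.784 Mbps × 29040 s × 1.10 = 56988.1 Mb
training video: 4.644 Mbps × 3300 s × 1.10 = 16857.7 Mb
Total: 362882.8 Mb = 45360.3 MB.
= 45.36 GB.

45.4 GB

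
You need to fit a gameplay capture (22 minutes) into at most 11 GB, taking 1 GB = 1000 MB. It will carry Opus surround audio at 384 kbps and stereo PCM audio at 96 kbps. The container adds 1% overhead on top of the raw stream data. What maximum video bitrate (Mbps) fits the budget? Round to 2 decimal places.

65.53 Mbps

Budget: 11 GB = 88000.0 Mb.
Stream payload after overhead: 88000.0 / 1.01 = 87128.7 Mb.
22 min = 1320 s
Total bitrate budget: 87128.7 Mb / 1320 s = 66.007 Mbps.
Audio total: 384 + 96 = 480 kbps = 0.480 Mbps.
Video: 66.007 − 0.480 = 65.527 Mbps.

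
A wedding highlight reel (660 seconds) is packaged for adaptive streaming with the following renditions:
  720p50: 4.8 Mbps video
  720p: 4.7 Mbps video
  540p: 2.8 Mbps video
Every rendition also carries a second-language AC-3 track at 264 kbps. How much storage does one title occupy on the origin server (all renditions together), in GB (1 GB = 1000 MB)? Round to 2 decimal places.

Audio: 264 kbps = 0.264 Mbps.
Sum of rendition bitrates: (4.8+0.264) + (4.7+0.264) + (2.8+0.264) = 13.092 Mbps.
× 660 s = 8,641 Mb = 1,080 MB = 1.080 GB.

1.08 GB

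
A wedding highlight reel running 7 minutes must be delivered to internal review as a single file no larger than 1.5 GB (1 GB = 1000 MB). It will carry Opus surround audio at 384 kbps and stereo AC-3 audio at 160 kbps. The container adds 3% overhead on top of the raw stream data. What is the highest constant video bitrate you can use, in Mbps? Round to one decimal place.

Budget: 1.5 GB = 12000.0 Mb.
Stream payload after overhead: 12000.0 / 1.03 = 11650.5 Mb.
7 min = 420 s
Total bitrate budget: 11650.5 Mb / 420 s = 27.739 Mbps.
Audio total: 384 + 160 = 544 kbps = 0.544 Mbps.
Video: 27.739 − 0.544 = 27.195 Mbps.

27.2 Mbps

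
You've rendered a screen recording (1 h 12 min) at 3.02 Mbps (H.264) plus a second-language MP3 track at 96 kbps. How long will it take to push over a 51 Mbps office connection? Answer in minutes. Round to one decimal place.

1 h 12 min = 72 min = 4320 s
Audio: 96 kbps = 0.096 Mbps.
Total bitrate: 3.116 Mbps.
File: 3.116 Mbps × 4320 s = 13461.1 Mb.
At 51 Mbps: 13461.1 / 51 = 263.9 s ≈ 4.4 minutes.

4.4 minutes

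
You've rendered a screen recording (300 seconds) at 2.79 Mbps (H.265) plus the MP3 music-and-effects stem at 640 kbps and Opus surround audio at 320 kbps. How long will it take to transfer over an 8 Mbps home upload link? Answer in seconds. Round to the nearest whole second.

Audio total: 640 + 320 = 960 kbps = 0.960 Mbps.
Total bitrate: 3.750 Mbps.
File: 3.750 Mbps × 300 s = 1125.0 Mb.
At 8 Mbps: 1125.0 / 8 = 140.6 s ≈ 141 seconds.

141 seconds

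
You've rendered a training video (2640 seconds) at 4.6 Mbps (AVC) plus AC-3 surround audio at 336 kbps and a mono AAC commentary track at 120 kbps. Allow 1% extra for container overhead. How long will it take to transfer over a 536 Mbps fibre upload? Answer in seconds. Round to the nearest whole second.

Audio total: 336 + 120 = 456 kbps = 0.456 Mbps.
Total bitrate: 5.056 Mbps.
File: 5.056 Mbps × 2640 s = 13347.8 Mb.
With 1% container overhead: ×1.01. → 13481.3 Mb.
At 536 Mbps: 13481.3 / 536 = 25.2 s ≈ 25.2 seconds.

25 seconds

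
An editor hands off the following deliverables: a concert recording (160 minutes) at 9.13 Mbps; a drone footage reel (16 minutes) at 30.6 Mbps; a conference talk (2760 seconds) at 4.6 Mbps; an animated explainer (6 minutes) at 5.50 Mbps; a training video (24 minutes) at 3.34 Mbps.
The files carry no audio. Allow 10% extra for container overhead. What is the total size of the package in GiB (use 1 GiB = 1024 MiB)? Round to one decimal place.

17.5 GiB

concert recording: 9.130 Mbps × 9600 s × 1.10 = 96412.8 Mb
drone footage reel: 30.600 Mbps × 960 s × 1.10 = 32313.6 Mb
conference talk: 4.600 Mbps × 2760 s × 1.10 = 13965.6 Mb
animated explainer: 5.500 Mbps × 360 s × 1.10 = 2178.0 Mb
training video: 3.340 Mbps × 1440 s × 1.10 = 5290.6 Mb
Total: 150160.6 Mb = 18770.1 MB.
= 17.48 GiB.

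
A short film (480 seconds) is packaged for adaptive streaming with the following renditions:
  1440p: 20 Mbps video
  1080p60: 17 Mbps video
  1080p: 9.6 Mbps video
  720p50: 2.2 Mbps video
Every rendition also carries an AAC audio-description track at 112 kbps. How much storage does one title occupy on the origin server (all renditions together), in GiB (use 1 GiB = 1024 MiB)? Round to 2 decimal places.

Audio: 112 kbps = 0.112 Mbps.
Sum of rendition bitrates: (20+0.112) + (17+0.112) + (9.6+0.112) + (2.2+0.112) = 49.248 Mbps.
× 480 s = 23,639 Mb = 2,955 MB = 2.752 GiB.

2.75 GiB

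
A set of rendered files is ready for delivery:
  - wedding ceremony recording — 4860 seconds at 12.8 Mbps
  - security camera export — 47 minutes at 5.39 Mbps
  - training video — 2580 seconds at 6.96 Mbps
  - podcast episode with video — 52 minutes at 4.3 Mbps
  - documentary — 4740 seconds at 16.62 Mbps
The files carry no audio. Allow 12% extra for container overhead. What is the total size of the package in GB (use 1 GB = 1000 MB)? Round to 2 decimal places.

wedding ceremony recording: 12.800 Mbps × 4860 s × 1.12 = 69673.0 Mb
security camera export: 5.390 Mbps × 2820 s × 1.12 = 17023.8 Mb
training video: 6.960 Mbps × 2580 s × 1.12 = 20111.6 Mb
podcast episode with video: 4.300 Mbps × 3120 s × 1.12 = 15025.9 Mb
documentary: 16.620 Mbps × 4740 s × 1.12 = 88232.3 Mb
Total: 210066.5 Mb = 26258.3 MB.
= 26.26 GB.

26.26 GB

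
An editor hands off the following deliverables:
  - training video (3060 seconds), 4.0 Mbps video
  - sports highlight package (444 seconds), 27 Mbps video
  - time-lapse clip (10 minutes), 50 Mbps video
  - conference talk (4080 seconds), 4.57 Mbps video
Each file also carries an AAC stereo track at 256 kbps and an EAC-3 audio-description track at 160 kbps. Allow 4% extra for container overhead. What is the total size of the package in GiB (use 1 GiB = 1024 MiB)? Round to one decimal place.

9.2 GiB

Audio total: 256 + 160 = 416 kbps = 0.416 Mbps.
training video: 4.416 Mbps × 3060 s × 1.04 = 14053.5 Mb
sports highlight package: 27.416 Mbps × 444 s × 1.04 = 12659.6 Mb
time-lapse clip: 50.416 Mbps × 600 s × 1.04 = 31459.6 Mb
conference talk: 4.986 Mbps × 4080 s × 1.04 = 21156.6 Mb
Total: 79329.3 Mb = 9916.2 MB.
= 9.235 GiB.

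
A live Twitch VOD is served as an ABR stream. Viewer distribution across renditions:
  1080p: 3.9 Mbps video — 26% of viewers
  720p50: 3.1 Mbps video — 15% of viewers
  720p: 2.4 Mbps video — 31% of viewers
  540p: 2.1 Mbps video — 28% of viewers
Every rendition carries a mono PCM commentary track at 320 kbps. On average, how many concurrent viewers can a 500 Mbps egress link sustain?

Audio: 320 kbps = 0.320 Mbps.
Average per-viewer bitrate: 0.26×4.220 + 0.15×3.420 + 0.31×2.720 + 0.28×2.420 = 3.131 Mbps.
500 Mbps = 500.0 Mbps; 500.0 / 3.131 = 159.69 → 159.

159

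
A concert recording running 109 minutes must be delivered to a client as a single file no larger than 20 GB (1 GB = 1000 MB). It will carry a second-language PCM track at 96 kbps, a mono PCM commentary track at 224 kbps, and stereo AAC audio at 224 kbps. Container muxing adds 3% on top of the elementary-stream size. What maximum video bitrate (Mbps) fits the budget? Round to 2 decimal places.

Budget: 20 GB = 160000.0 Mb.
Stream payload after overhead: 160000.0 / 1.03 = 155339.8 Mb.
109 min = 6540 s
Total bitrate budget: 155339.8 Mb / 6540 s = 23.752 Mbps.
Audio total: 96 + 224 + 224 = 544 kbps = 0.544 Mbps.
Video: 23.752 − 0.544 = 23.208 Mbps.

23.21 Mbps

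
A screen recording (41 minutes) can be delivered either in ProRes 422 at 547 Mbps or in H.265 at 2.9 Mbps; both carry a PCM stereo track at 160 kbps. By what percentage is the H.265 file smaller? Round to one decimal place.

99.4%

41 min = 2460 s
Audio: 160 kbps = 0.160 Mbps.
ProRes 422: 547.160 Mbps × 2460 s = 1346013.6 Mb = 168.252 GB.
H.265: 3.060 Mbps × 2460 s = 7527.6 Mb = 0.941 GB.
Reduction: (1 − 0.941/168.252) × 100 = 99.44%.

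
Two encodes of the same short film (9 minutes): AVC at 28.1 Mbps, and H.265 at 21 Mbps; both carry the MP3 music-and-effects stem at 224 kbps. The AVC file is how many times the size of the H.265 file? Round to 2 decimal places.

9 min = 540 s
Audio: 224 kbps = 0.224 Mbps.
AVC: 28.324 Mbps × 540 s = 15295.0 Mb = 1.781 GiB.
H.265: 21.224 Mbps × 540 s = 11461.0 Mb = 1.334 GiB.
Ratio: 1.781 / 1.334 = 1.335.

1.33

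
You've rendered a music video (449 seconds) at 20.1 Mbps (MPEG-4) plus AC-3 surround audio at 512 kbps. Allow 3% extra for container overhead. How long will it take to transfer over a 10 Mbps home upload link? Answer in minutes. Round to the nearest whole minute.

Audio: 512 kbps = 0.512 Mbps.
Total bitrate: 20.612 Mbps.
File: 20.612 Mbps × 449 s = 9254.8 Mb.
With 3% container overhead: ×1.03. → 9532.4 Mb.
At 10 Mbps: 9532.4 / 10 = 953.2 s ≈ 15.9 minutes.

16 minutes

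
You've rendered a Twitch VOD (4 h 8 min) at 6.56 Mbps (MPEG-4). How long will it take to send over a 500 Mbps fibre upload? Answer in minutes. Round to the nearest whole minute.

4 h 8 min = 248 min = 14880 s
File: 6.560 Mbps × 14880 s = 97612.8 Mb.
At 500 Mbps: 97612.8 / 500 = 195.2 s ≈ 3.25 minutes.

3 minutes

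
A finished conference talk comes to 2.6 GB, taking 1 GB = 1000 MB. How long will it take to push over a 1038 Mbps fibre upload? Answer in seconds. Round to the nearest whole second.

File: 2.6 GB = 20800.0 Mb.
At 1038 Mbps: 20800.0 / 1038 = 20.0 s ≈ 20 seconds.

20 seconds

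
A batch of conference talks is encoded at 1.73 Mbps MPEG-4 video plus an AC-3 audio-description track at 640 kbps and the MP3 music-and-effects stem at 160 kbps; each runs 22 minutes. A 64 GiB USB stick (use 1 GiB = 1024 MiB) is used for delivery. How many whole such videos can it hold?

164

22 min = 1320 s
Audio total: 640 + 160 = 800 kbps = 0.800 Mbps.
Total bitrate: 2.530 Mbps.
Per item: 2.530 Mbps × 1320 s = 3,340 Mb = 417.4 MB.
Capacity: 64 GiB = 549,756 Mb; 164.62 items → 164 complete.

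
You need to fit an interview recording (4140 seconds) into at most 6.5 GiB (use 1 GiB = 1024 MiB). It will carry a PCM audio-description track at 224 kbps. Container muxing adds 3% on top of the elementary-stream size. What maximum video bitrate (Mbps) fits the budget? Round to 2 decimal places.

12.87 Mbps

Budget: 6.5 GiB = 55834.6 Mb.
Stream payload after overhead: 55834.6 / 1.03 = 54208.3 Mb.
Total bitrate budget: 54208.3 Mb / 4140 s = 13.094 Mbps.
Audio: 224 kbps = 0.224 Mbps.
Video: 13.094 − 0.224 = 12.870 Mbps.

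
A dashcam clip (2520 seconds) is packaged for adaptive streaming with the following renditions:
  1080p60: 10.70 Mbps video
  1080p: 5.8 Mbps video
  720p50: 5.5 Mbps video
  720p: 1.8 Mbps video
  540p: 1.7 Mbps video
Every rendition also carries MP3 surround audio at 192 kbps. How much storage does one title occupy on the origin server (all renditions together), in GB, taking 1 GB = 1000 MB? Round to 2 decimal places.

8.33 GB

Audio: 192 kbps = 0.192 Mbps.
Sum of rendition bitrates: (10.70+0.192) + (5.8+0.192) + (5.5+0.192) + (1.8+0.192) + (1.7+0.192) = 26.460 Mbps.
× 2520 s = 66,679 Mb = 8,335 MB = 8.335 GB.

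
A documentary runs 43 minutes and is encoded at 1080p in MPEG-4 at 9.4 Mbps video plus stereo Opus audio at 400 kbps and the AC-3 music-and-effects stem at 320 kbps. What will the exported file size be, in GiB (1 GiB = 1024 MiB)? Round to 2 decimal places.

3.04 GiB

43 min = 2580 s
Audio total: 400 + 320 = 720 kbps = 0.720 Mbps.
Total bitrate: 9.4 + 0.720 = 10.120 Mbps.
Stream data: 10.120 Mbps × 2580 s = 26109.6 Mb.
26,110 Mb = 3,263,700,000 bytes ÷ 1,073,741,824 = 3.040 GiB.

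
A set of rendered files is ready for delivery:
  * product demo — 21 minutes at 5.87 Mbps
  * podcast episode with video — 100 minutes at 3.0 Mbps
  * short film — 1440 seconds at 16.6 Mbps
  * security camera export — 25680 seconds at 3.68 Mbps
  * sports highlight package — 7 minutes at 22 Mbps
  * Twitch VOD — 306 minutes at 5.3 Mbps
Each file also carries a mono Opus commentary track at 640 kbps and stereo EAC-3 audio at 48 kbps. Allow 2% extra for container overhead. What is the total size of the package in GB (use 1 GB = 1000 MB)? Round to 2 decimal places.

Audio total: 640 + 48 = 688 kbps = 0.688 Mbps.
product demo: 6.558 Mbps × 1260 s × 1.02 = 8428.3 Mb
podcast episode with video: 3.688 Mbps × 6000 s × 1.02 = 22570.6 Mb
short film: 17.288 Mbps × 1440 s × 1.02 = 25392.6 Mb
security camera export: 4.368 Mbps × 25680 s × 1.02 = 114413.6 Mb
sports highlight package: 22.688 Mbps × 420 s × 1.02 = 9719.5 Mb
Twitch VOD: 5.988 Mbps × 18360 s × 1.02 = 112138.5 Mb
Total: 292663.2 Mb = 36582.9 MB.
= 36.58 GB.

36.58 GB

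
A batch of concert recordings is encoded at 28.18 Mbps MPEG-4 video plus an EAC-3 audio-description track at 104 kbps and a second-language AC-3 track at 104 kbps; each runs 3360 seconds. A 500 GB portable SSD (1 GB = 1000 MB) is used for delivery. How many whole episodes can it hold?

Audio total: 104 + 104 = 208 kbps = 0.208 Mbps.
Total bitrate: 28.388 Mbps.
Per item: 28.388 Mbps × 3360 s = 95,384 Mb = 11,923 MB.
Capacity: 500 GB = 4,000,000 Mb; 41.94 items → 41 complete.

41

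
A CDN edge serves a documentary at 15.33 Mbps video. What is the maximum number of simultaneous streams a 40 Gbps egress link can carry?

40 Gbps = 40,000 Mbps; 40,000 / 15.330 = 2609.26 → 2609 viewers.

2609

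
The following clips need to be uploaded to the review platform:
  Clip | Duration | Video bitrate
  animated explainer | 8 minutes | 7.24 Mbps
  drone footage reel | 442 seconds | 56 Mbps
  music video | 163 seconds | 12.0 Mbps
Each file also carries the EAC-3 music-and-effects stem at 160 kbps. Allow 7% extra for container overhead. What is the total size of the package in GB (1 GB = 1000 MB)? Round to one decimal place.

4.1 GB

Audio: 160 kbps = 0.160 Mbps.
animated explainer: 7.400 Mbps × 480 s × 1.07 = 3800.6 Mb
drone footage reel: 56.160 Mbps × 442 s × 1.07 = 26560.3 Mb
music video: 12.160 Mbps × 163 s × 1.07 = 2120.8 Mb
Total: 32481.8 Mb = 4060.2 MB.
= 4.060 GB.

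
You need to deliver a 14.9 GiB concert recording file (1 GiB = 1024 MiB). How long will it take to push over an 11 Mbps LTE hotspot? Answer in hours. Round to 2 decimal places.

File: 14.9 GiB = 127990.0 Mb.
At 11 Mbps: 127990.0 / 11 = 11635.5 s ≈ 3.23 hours.

3.23 hours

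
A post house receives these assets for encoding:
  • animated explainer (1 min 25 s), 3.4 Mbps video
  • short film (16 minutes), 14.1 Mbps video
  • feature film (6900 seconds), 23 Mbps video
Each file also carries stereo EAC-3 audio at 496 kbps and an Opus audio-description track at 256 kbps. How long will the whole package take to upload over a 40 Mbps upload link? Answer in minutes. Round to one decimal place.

Audio total: 496 + 256 = 752 kbps = 0.752 Mbps.
animated explainer: 4.152 Mbps × 85 s = 352.9 Mb
short film: 14.852 Mbps × 960 s = 14257.9 Mb
feature film: 23.752 Mbps × 6900 s = 163888.8 Mb
Total: 178499.6 Mb = 22312.5 MB.
At 40 Mbps: 178499.6 / 40 = 4462 s ≈ 74.4 minutes.

74.4 minutes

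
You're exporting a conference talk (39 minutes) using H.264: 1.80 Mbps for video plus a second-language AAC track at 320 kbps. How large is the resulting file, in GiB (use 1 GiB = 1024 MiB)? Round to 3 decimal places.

39 min = 2340 s
Audio: 320 kbps = 0.320 Mbps.
Total bitrate: 1.80 + 0.320 = 2.120 Mbps.
Stream data: 2.120 Mbps × 2340 s = 4960.8 Mb.
4,961 Mb = 620,100,000 bytes ÷ 1,073,741,824 = 0.5775 GiB.

0.578 GiB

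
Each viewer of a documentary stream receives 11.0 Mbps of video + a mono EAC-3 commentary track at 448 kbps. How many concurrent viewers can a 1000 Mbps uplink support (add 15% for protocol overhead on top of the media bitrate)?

Audio: 448 kbps = 0.448 Mbps.
Per-viewer media rate: 11.448 Mbps.
On the wire with 15% overhead: 13.165 Mbps.
1000 Mbps = 1,000 Mbps; 1,000 / 13.165 = 75.96 → 75 viewers.

75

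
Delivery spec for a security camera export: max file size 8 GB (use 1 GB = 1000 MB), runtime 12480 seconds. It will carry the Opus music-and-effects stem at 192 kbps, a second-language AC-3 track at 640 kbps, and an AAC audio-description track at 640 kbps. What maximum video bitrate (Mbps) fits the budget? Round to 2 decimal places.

Budget: 8 GB = 64000.0 Mb.
Total bitrate budget: 64000.0 Mb / 12480 s = 5.128 Mbps.
Audio total: 192 + 640 + 640 = 1472 kbps = 1.472 Mbps.
Video: 5.128 − 1.472 = 3.656 Mbps.

3.66 Mbps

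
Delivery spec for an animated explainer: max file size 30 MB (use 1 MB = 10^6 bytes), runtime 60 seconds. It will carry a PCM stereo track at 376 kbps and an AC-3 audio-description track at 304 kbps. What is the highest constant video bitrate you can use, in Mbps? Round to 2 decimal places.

Budget: 30 MB = 240.0 Mb.
Total bitrate budget: 240.0 Mb / 60 s = 4.000 Mbps.
Audio total: 376 + 304 = 680 kbps = 0.680 Mbps.
Video: 4.000 − 0.680 = 3.320 Mbps.

3.32 Mbps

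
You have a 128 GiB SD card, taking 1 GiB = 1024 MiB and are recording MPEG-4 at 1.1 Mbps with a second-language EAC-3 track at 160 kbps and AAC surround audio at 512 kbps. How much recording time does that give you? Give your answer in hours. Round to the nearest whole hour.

Audio total: 160 + 512 = 672 kbps = 0.672 Mbps.
Total bitrate: 1.1 + 0.672 = 1.772 Mbps.
Capacity: 128 GiB = 1,099,512 Mb.
Recording time: 1,099,512 / 1.772 = 620,492 s ≈ 172 hours.

172 hours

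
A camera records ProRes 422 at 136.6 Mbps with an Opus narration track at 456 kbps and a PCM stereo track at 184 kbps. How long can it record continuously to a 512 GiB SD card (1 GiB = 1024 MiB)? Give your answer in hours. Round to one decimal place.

8.9 hours

Audio total: 456 + 184 = 640 kbps = 0.640 Mbps.
Total bitrate: 136.6 + 0.640 = 137.240 Mbps.
Capacity: 512 GiB = 4,398,047 Mb.
Recording time: 4,398,047 / 137.240 = 32,046 s ≈ 8.90 hours.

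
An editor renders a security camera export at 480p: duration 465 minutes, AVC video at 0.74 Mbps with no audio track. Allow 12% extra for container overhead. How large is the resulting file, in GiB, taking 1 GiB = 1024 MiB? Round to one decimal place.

465 min = 27900 s
Total bitrate: 0.74 Mbps.
Stream data: 0.740 Mbps × 27900 s = 20646.0 Mb.
With 12% container overhead: ×1.12.
23,124 Mb = 2,890,440,000 bytes ÷ 1,073,741,824 = 2.692 GiB.

2.7 GiB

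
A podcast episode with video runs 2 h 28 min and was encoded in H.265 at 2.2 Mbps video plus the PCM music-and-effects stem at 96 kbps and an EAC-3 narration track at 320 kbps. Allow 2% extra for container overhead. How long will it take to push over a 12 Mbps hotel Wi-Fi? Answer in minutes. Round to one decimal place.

32.9 minutes

2 h 28 min = 148 min = 8880 s
Audio total: 96 + 320 = 416 kbps = 0.416 Mbps.
Total bitrate: 2.616 Mbps.
File: 2.616 Mbps × 8880 s = 23230.1 Mb.
With 2% container overhead: ×1.02. → 23694.7 Mb.
At 12 Mbps: 23694.7 / 12 = 1974.6 s ≈ 32.9 minutes.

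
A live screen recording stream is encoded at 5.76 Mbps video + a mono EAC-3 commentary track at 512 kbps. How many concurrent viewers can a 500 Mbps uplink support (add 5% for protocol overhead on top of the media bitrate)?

Audio: 512 kbps = 0.512 Mbps.
Per-viewer media rate: 6.272 Mbps.
On the wire with 5% overhead: 6.586 Mbps.
500 Mbps = 500.0 Mbps; 500.0 / 6.586 = 75.92 → 75 viewers.

75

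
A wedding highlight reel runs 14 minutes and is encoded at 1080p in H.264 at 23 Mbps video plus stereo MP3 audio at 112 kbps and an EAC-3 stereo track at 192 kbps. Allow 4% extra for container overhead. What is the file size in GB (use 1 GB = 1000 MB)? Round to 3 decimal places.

2.545 GB

14 min = 840 s
Audio total: 112 + 192 = 304 kbps = 0.304 Mbps.
Total bitrate: 23 + 0.304 = 23.304 Mbps.
Stream data: 23.304 Mbps × 840 s = 19575.4 Mb.
With 4% container overhead: ×1.04.
20,358 Mb ÷ 8 = 2,545 MB → 2.545 GB.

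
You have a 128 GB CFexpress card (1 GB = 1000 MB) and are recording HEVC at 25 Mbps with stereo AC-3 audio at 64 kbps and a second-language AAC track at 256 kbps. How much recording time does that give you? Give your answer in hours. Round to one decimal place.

Audio total: 64 + 256 = 320 kbps = 0.320 Mbps.
Total bitrate: 25 + 0.320 = 25.320 Mbps.
Capacity: 128 GB = 1,024,000 Mb.
Recording time: 1,024,000 / 25.320 = 40,442 s ≈ 11.2 hours.

11.2 hours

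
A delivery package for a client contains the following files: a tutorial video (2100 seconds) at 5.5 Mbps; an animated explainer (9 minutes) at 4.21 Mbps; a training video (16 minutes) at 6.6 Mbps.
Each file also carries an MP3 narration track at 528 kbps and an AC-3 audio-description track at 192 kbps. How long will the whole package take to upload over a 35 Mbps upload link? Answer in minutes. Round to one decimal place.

10.8 minutes

Audio total: 528 + 192 = 720 kbps = 0.720 Mbps.
tutorial video: 6.220 Mbps × 2100 s = 13062.0 Mb
animated explainer: 4.930 Mbps × 540 s = 2662.2 Mb
training video: 7.320 Mbps × 960 s = 7027.2 Mb
Total: 22751.4 Mb = 2843.9 MB.
At 35 Mbps: 22751.4 / 35 = 650 s ≈ 10.8 minutes.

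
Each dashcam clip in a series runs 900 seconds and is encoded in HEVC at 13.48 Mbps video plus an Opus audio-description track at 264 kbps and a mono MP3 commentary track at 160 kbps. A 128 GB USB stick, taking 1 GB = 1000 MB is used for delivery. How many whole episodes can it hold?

Audio total: 264 + 160 = 424 kbps = 0.424 Mbps.
Total bitrate: 13.904 Mbps.
Per item: 13.904 Mbps × 900 s = 12,514 Mb = 1,564 MB.
Capacity: 128 GB = 1,024,000 Mb; 81.83 items → 81 complete.

81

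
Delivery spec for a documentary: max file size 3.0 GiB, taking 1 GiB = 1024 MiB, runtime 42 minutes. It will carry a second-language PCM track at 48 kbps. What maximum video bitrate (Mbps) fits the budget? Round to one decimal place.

Budget: 3.0 GiB = 25769.8 Mb.
42 min = 2520 s
Total bitrate budget: 25769.8 Mb / 2520 s = 10.226 Mbps.
Audio: 48 kbps = 0.048 Mbps.
Video: 10.226 − 0.048 = 10.178 Mbps.

10.2 Mbps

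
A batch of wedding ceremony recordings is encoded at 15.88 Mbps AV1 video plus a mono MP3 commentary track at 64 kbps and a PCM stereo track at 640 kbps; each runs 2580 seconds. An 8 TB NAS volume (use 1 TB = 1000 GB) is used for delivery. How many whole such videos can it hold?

1495

Audio total: 64 + 640 = 704 kbps = 0.704 Mbps.
Total bitrate: 16.584 Mbps.
Per item: 16.584 Mbps × 2580 s = 42,787 Mb = 5,348 MB.
Capacity: 8 TB = 64,000,000 Mb; 1495.79 items → 1495 complete.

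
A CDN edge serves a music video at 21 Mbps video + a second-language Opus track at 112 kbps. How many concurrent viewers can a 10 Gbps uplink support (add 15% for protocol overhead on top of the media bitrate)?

Audio: 112 kbps = 0.112 Mbps.
Per-viewer media rate: 21.112 Mbps.
On the wire with 15% overhead: 24.279 Mbps.
10 Gbps = 10,000 Mbps; 10,000 / 24.279 = 411.88 → 411 viewers.

411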